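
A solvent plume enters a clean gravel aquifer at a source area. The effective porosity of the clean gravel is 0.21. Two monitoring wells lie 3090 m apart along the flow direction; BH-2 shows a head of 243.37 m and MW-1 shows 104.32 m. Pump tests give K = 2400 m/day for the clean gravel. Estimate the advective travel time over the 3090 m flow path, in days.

Hydraulic gradient i = (243.37 − 104.32) / 3090 = 139.05 / 3090 = 0.04500.
Darcy flux q = K · i = 2400 × 0.04500 = 108.0 m/day.
Seepage velocity v = q / n_e = 108.0 / 0.21 = 514.3 m/day.
Travel time t = L / v = 3090 / 514.3 = 6.008 days.

6.01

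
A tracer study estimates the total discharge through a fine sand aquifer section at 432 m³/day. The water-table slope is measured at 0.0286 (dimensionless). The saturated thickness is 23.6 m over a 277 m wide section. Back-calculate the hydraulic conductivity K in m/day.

2.31

Cross-sectional area A = 277 × 23.6 = 6537 m².
Hydraulic gradient i = 0.0286.
From Q = K·A·i, K = Q / (A·i) = 432 / (6537 × 0.02860) = 2.311 m/day.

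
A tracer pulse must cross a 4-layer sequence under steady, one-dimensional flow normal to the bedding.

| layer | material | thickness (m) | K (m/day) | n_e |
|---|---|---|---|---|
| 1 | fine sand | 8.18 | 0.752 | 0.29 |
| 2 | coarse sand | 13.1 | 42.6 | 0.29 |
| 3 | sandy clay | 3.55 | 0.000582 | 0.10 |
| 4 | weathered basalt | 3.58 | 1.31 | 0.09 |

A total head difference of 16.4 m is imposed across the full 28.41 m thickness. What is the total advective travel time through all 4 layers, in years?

With flow normal to the layers, continuity requires the same specific discharge q through every layer.
Σ(b_i/K_i) = 8.18/0.752 + 13.1/42.6 + 3.55/0.000582 + 3.58/1.31 = 6114 d.
q = Δh / Σ(b_i/K_i) = 16.4 / 6114 = 0.002683 m/day.
In each layer the seepage velocity is v_i = q/n_i, so the layer transit time is t_i = b_i·n_i / q:
  layer 1 (fine sand): t_1 = 8.18 × 0.29 / 0.002683 = 884.3 d
  layer 2 (coarse sand): t_2 = 13.1 × 0.29 / 0.002683 = 1416 d
  layer 3 (sandy clay): t_3 = 3.55 × 0.10 / 0.002683 = 132.3 d
  layer 4 (weathered basalt): t_4 = 3.58 × 0.09 / 0.002683 = 120.1 d
Total t = Σ t_i = 2553 days = 6.990 years.

6.99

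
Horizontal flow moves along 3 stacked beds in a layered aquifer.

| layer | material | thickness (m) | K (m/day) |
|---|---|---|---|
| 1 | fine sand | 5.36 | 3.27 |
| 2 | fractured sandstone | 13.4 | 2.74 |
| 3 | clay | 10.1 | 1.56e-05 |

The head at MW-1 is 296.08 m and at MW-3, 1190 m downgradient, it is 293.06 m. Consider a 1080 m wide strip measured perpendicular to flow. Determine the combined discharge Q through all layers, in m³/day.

Flow is parallel to layering, so each bed carries its own Darcy discharge and the transmissivities add.
Σ(K_i·b_i) = 3.27×5.36 + 2.74×13.4 + 1.56e-05×10.1 = 54.24 m²/day.
Hydraulic gradient i = (296.08 − 293.06) / 1190 = 3.02 / 1190 = 0.002538.
Q = Σ(K_i·b_i) · W · i = 54.24 × 1080 × 0.002538 = 148.7 m³/day.

149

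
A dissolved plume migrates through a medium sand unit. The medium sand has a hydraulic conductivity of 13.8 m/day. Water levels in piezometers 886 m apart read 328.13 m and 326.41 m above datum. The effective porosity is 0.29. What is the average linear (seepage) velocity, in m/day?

Hydraulic gradient i = (328.13 − 326.41) / 886 = 1.72 / 886 = 0.001941.
Darcy flux q = K · i = 13.80 × 0.001941 = 0.02679 m/day.
Seepage velocity v = q / n_e = 0.02679 / 0.29 = 0.09238 m/day.

0.0924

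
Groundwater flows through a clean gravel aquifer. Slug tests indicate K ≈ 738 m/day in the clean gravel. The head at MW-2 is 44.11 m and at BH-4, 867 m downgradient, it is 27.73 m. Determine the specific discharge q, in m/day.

13.9

Hydraulic gradient i = (44.11 − 27.73) / 867 = 16.38 / 867 = 0.01889.
Specific discharge q = K · i = 738.0 × 0.01889 = 13.94 m/day.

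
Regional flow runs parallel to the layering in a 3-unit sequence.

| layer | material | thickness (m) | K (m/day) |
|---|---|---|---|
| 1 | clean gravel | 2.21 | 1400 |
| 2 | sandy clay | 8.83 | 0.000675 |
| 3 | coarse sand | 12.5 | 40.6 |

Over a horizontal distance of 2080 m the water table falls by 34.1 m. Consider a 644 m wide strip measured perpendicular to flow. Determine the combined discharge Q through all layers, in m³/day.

Flow is parallel to layering, so each bed carries its own Darcy discharge and the transmissivities add.
Σ(K_i·b_i) = 1400×2.21 + 0.000675×8.83 + 40.6×12.5 = 3602 m²/day.
Hydraulic gradient i = Δh / L = 34.1 / 2080 = 0.01639.
Q = Σ(K_i·b_i) · W · i = 3602 × 644 × 0.01639 = 38024 m³/day.

38000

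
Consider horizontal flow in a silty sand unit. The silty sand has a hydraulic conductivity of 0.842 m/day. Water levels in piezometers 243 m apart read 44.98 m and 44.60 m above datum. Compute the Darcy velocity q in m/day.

Hydraulic gradient i = (44.98 − 44.60) / 243 = 0.38 / 243 = 0.001564.
Specific discharge q = K · i = 0.8420 × 0.001564 = 0.001317 m/day.

0.00132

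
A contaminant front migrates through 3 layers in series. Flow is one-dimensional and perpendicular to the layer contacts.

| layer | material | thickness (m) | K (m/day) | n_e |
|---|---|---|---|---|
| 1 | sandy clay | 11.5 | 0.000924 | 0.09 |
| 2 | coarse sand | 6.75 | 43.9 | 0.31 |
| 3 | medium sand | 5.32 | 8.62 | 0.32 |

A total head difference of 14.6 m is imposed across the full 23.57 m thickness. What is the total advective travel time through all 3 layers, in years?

With flow normal to the layers, continuity requires the same specific discharge q through every layer.
Σ(b_i/K_i) = 11.5/0.000924 + 6.75/43.9 + 5.32/8.62 = 12447 d.
q = Δh / Σ(b_i/K_i) = 14.6 / 12447 = 0.001173 m/day.
In each layer the seepage velocity is v_i = q/n_i, so the layer transit time is t_i = b_i·n_i / q:
  layer 1 (sandy clay): t_1 = 11.5 × 0.09 / 0.001173 = 882.3 d
  layer 2 (coarse sand): t_2 = 6.75 × 0.31 / 0.001173 = 1784 d
  layer 3 (medium sand): t_3 = 5.32 × 0.32 / 0.001173 = 1451 d
Total t = Σ t_i = 4118 days = 11.27 years.

11.3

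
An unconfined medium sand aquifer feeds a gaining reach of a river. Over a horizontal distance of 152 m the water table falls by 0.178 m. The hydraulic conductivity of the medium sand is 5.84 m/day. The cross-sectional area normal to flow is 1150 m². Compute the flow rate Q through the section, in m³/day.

7.86

Hydraulic gradient i = Δh / L = 0.178 / 152 = 0.001171.
Darcy's law: Q = K · A · i = 5.840 × 1150 × 0.001171 = 7.865 m³/day.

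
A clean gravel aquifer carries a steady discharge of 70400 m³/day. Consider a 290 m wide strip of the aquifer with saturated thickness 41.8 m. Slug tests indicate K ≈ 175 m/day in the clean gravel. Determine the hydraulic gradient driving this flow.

Cross-sectional area A = 290 × 41.8 = 12122 m².
From Q = K·A·i, i = Q / (K·A) = 70400 / (175.0 × 12122) = 0.03319.

0.0332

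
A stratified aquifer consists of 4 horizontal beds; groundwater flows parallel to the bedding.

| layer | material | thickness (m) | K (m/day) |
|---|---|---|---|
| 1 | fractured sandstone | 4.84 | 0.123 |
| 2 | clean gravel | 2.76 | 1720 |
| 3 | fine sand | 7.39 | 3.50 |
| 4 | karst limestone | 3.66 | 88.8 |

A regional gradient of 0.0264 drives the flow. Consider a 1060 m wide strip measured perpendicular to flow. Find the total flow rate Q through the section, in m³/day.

143000

Flow is parallel to layering, so each bed carries its own Darcy discharge and the transmissivities add.
Σ(K_i·b_i) = 0.123×4.84 + 1720×2.76 + 3.50×7.39 + 88.8×3.66 = 5099 m²/day.
Hydraulic gradient i = 0.0264.
Q = Σ(K_i·b_i) · W · i = 5099 × 1060 × 0.02640 = 1.427e+05 m³/day.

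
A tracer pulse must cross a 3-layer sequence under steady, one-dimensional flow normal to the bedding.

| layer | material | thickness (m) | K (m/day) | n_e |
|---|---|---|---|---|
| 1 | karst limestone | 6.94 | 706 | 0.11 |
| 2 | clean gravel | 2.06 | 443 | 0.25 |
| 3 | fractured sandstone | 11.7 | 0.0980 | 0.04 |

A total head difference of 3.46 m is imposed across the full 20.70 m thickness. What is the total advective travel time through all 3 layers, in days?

With flow normal to the layers, continuity requires the same specific discharge q through every layer.
Σ(b_i/K_i) = 6.94/706 + 2.06/443 + 11.7/0.0980 = 119.4 d.
q = Δh / Σ(b_i/K_i) = 3.46 / 119.4 = 0.02898 m/day.
In each layer the seepage velocity is v_i = q/n_i, so the layer transit time is t_i = b_i·n_i / q:
  layer 1 (karst limestone): t_1 = 6.94 × 0.11 / 0.02898 = 26.34 d
  layer 2 (clean gravel): t_2 = 2.06 × 0.25 / 0.02898 = 17.77 d
  layer 3 (fractured sandstone): t_3 = 11.7 × 0.04 / 0.02898 = 16.15 d
Total t = Σ t_i = 60.27 days.

60.3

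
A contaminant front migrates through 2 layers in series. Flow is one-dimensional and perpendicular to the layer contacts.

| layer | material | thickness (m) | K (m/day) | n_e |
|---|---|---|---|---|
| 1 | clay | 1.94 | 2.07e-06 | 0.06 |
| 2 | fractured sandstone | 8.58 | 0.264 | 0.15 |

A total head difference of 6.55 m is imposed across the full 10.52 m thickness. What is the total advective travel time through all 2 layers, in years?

With flow normal to the layers, continuity requires the same specific discharge q through every layer.
Σ(b_i/K_i) = 1.94/2.07e-06 + 8.58/0.264 = 9.372e+05 d.
q = Δh / Σ(b_i/K_i) = 6.55 / 9.372e+05 = 6.989e-06 m/day.
In each layer the seepage velocity is v_i = q/n_i, so the layer transit time is t_i = b_i·n_i / q:
  layer 1 (clay): t_1 = 1.94 × 0.06 / 6.989e-06 = 16656 d
  layer 2 (fractured sandstone): t_2 = 8.58 × 0.15 / 6.989e-06 = 1.842e+05 d
Total t = Σ t_i = 2.008e+05 days = 549.8 years.

550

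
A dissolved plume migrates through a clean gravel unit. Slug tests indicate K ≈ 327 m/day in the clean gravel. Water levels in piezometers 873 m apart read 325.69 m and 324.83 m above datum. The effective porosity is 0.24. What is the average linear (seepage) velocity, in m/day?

Hydraulic gradient i = (325.69 − 324.83) / 873 = 0.86 / 873 = 0.0009851.
Darcy flux q = K · i = 327.0 × 0.0009851 = 0.3221 m/day.
Seepage velocity v = q / n_e = 0.3221 / 0.24 = 1.342 m/day.

1.34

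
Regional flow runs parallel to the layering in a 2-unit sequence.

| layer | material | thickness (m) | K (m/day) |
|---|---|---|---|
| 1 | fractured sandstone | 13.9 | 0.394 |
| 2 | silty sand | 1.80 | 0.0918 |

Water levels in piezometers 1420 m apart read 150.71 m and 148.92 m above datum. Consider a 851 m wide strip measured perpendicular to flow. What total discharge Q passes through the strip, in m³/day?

6.05

Flow is parallel to layering, so each bed carries its own Darcy discharge and the transmissivities add.
Σ(K_i·b_i) = 0.394×13.9 + 0.0918×1.80 = 5.642 m²/day.
Hydraulic gradient i = (150.71 − 148.92) / 1420 = 1.79 / 1420 = 0.001261.
Q = Σ(K_i·b_i) · W · i = 5.642 × 851 × 0.001261 = 6.052 m³/day.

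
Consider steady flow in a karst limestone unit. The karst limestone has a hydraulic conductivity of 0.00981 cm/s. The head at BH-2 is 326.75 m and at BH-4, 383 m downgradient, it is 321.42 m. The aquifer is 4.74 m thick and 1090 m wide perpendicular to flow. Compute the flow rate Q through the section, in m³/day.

609

Convert K: 0.00981 cm/s × 864 = 8.476 m/day.
Cross-sectional area A = 1090 × 4.74 = 5167 m².
Hydraulic gradient i = (326.75 − 321.42) / 383 = 5.33 / 383 = 0.01392.
Darcy's law: Q = K · A · i = 8.476 × 5167 × 0.01392 = 609.4 m³/day.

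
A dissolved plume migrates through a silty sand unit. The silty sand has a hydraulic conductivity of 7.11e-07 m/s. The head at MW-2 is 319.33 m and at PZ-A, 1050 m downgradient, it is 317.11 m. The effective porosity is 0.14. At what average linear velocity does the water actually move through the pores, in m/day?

0.000928

Convert K: 7.11e-07 m/s × 86400 = 0.06143 m/day.
Hydraulic gradient i = (319.33 − 317.11) / 1050 = 2.22 / 1050 = 0.002114.
Darcy flux q = K · i = 0.06143 × 0.002114 = 0.0001299 m/day.
Seepage velocity v = q / n_e = 0.0001299 / 0.14 = 0.0009277 m/day.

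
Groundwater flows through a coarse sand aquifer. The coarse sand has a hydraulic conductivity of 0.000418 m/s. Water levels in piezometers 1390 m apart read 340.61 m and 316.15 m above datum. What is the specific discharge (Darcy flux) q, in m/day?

Convert K: 0.000418 m/s × 86400 = 36.12 m/day.
Hydraulic gradient i = (340.61 − 316.15) / 1390 = 24.46 / 1390 = 0.01760.
Specific discharge q = K · i = 36.12 × 0.01760 = 0.6355 m/day.

0.636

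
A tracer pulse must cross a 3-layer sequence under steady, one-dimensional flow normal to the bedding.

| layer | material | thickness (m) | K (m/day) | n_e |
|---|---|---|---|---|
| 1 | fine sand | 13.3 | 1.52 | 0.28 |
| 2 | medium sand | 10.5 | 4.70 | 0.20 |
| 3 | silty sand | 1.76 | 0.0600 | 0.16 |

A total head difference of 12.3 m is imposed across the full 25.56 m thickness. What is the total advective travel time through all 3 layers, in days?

20.0

With flow normal to the layers, continuity requires the same specific discharge q through every layer.
Σ(b_i/K_i) = 13.3/1.52 + 10.5/4.70 + 1.76/0.0600 = 40.32 d.
q = Δh / Σ(b_i/K_i) = 12.3 / 40.32 = 0.3051 m/day.
In each layer the seepage velocity is v_i = q/n_i, so the layer transit time is t_i = b_i·n_i / q:
  layer 1 (fine sand): t_1 = 13.3 × 0.28 / 0.3051 = 12.21 d
  layer 2 (medium sand): t_2 = 10.5 × 0.20 / 0.3051 = 6.883 d
  layer 3 (silty sand): t_3 = 1.76 × 0.16 / 0.3051 = 0.9230 d
Total t = Σ t_i = 20.01 days.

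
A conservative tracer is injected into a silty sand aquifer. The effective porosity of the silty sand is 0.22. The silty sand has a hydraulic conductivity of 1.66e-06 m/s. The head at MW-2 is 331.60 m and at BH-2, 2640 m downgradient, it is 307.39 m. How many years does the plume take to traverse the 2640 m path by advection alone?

Convert K: 1.66e-06 m/s × 86400 = 0.1434 m/day.
Hydraulic gradient i = (331.60 − 307.39) / 2640 = 24.21 / 2640 = 0.009170.
Darcy flux q = K · i = 0.1434 × 0.009170 = 0.001315 m/day.
Seepage velocity v = q / n_e = 0.001315 / 0.22 = 0.005978 m/day.
Travel time t = L / v = 2640 / 0.005978 = 4.416e+05 days = 1209 years.

1210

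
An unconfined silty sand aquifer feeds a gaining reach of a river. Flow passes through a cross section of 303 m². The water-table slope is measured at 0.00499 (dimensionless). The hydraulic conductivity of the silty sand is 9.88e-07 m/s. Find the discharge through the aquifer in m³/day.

Convert K: 9.88e-07 m/s × 86400 = 0.08536 m/day.
Hydraulic gradient i = 0.00499.
Darcy's law: Q = K · A · i = 0.08536 × 303.0 × 0.004990 = 0.1291 m³/day.

0.129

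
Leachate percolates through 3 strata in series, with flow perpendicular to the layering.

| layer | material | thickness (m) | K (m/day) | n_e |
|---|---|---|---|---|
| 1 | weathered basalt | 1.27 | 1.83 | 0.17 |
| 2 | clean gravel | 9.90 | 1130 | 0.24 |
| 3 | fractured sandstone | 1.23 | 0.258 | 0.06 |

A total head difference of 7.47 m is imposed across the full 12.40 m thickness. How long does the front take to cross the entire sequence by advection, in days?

With flow normal to the layers, continuity requires the same specific discharge q through every layer.
Σ(b_i/K_i) = 1.27/1.83 + 9.90/1130 + 1.23/0.258 = 5.470 d.
q = Δh / Σ(b_i/K_i) = 7.47 / 5.470 = 1.366 m/day.
In each layer the seepage velocity is v_i = q/n_i, so the layer transit time is t_i = b_i·n_i / q:
  layer 1 (weathered basalt): t_1 = 1.27 × 0.17 / 1.366 = 0.1581 d
  layer 2 (clean gravel): t_2 = 9.90 × 0.24 / 1.366 = 1.740 d
  layer 3 (fractured sandstone): t_3 = 1.23 × 0.06 / 1.366 = 0.05404 d
Total t = Σ t_i = 1.952 days.

1.95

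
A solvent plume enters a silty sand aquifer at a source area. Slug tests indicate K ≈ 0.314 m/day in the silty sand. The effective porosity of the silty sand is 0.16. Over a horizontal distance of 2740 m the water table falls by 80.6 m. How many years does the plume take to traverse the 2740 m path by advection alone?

130

Hydraulic gradient i = Δh / L = 80.6 / 2740 = 0.02942.
Darcy flux q = K · i = 0.3140 × 0.02942 = 0.009237 m/day.
Seepage velocity v = q / n_e = 0.009237 / 0.16 = 0.05773 m/day.
Travel time t = L / v = 2740 / 0.05773 = 47463 days = 129.9 years.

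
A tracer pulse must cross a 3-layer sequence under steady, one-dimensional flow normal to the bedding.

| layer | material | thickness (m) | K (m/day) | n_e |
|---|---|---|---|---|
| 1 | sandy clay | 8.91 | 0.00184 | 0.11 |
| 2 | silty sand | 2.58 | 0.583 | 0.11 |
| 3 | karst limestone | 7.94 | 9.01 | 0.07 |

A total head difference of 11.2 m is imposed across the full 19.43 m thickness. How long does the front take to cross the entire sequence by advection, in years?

With flow normal to the layers, continuity requires the same specific discharge q through every layer.
Σ(b_i/K_i) = 8.91/0.00184 + 2.58/0.583 + 7.94/9.01 = 4848 d.
q = Δh / Σ(b_i/K_i) = 11.2 / 4848 = 0.002310 m/day.
In each layer the seepage velocity is v_i = q/n_i, so the layer transit time is t_i = b_i·n_i / q:
  layer 1 (sandy clay): t_1 = 8.91 × 0.11 / 0.002310 = 424.2 d
  layer 2 (silty sand): t_2 = 2.58 × 0.11 / 0.002310 = 122.8 d
  layer 3 (karst limestone): t_3 = 7.94 × 0.07 / 0.002310 = 240.6 d
Total t = Σ t_i = 787.6 days = 2.156 years.

2.16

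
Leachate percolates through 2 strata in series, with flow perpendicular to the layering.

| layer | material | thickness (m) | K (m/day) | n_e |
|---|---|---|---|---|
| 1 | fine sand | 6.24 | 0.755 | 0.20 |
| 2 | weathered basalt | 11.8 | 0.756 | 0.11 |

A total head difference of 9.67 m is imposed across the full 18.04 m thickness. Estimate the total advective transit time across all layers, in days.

6.29

With flow normal to the layers, continuity requires the same specific discharge q through every layer.
Σ(b_i/K_i) = 6.24/0.755 + 11.8/0.756 = 23.87 d.
q = Δh / Σ(b_i/K_i) = 9.67 / 23.87 = 0.4051 m/day.
In each layer the seepage velocity is v_i = q/n_i, so the layer transit time is t_i = b_i·n_i / q:
  layer 1 (fine sand): t_1 = 6.24 × 0.20 / 0.4051 = 3.081 d
  layer 2 (weathered basalt): t_2 = 11.8 × 0.11 / 0.4051 = 3.205 d
Total t = Σ t_i = 6.286 days.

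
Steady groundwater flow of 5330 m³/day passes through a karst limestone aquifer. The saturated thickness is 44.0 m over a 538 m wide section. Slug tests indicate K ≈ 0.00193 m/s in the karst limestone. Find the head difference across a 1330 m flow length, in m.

Convert K: 0.00193 m/s × 86400 = 166.8 m/day.
Cross-sectional area A = 538 × 44.0 = 23672 m².
From Q = K·A·i, i = Q / (K·A) = 5330 / (166.8 × 23672) = 0.001350.
Head loss Δh = i · L = 0.001350 × 1330 = 1.796 m.

1.80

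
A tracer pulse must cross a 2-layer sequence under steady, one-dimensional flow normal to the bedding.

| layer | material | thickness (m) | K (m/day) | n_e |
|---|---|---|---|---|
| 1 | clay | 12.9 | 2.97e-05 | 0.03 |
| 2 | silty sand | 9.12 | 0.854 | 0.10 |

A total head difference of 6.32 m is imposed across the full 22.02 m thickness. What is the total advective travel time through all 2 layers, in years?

244

With flow normal to the layers, continuity requires the same specific discharge q through every layer.
Σ(b_i/K_i) = 12.9/2.97e-05 + 9.12/0.854 = 4.344e+05 d.
q = Δh / Σ(b_i/K_i) = 6.32 / 4.344e+05 = 1.455e-05 m/day.
In each layer the seepage velocity is v_i = q/n_i, so the layer transit time is t_i = b_i·n_i / q:
  layer 1 (clay): t_1 = 12.9 × 0.03 / 1.455e-05 = 26597 d
  layer 2 (silty sand): t_2 = 9.12 × 0.10 / 1.455e-05 = 62679 d
Total t = Σ t_i = 89276 days = 244.4 years.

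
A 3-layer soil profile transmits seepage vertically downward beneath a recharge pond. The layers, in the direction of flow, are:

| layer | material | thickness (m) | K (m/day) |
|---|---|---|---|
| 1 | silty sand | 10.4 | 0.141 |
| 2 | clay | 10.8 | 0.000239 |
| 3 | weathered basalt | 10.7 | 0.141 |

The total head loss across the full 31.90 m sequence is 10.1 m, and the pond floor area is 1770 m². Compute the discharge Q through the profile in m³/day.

Flow is perpendicular to layering, so the layers act in series and the equivalent K is the thickness-weighted harmonic mean.
Total thickness L = 10.4 + 10.8 + 10.7 = 31.90 m.
Σ(b_i/K_i) = 10.4/0.141 + 10.8/0.000239 + 10.7/0.141 = 45338 d.
K_eq = L / Σ(b_i/K_i) = 31.90 / 45338 = 0.0007036 m/day.
Q = K_eq · A · (Δh/L) = 0.0007036 × 1770 × (10.1/31.90) = 0.3943 m³/day.

0.394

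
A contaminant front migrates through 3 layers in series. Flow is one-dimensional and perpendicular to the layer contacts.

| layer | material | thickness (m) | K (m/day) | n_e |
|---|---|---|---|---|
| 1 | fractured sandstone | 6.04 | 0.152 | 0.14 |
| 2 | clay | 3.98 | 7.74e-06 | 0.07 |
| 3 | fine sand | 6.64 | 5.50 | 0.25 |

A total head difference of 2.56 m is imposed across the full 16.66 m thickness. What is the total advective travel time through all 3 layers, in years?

1530

With flow normal to the layers, continuity requires the same specific discharge q through every layer.
Σ(b_i/K_i) = 6.04/0.152 + 3.98/7.74e-06 + 6.64/5.50 = 5.143e+05 d.
q = Δh / Σ(b_i/K_i) = 2.56 / 5.143e+05 = 4.978e-06 m/day.
In each layer the seepage velocity is v_i = q/n_i, so the layer transit time is t_i = b_i·n_i / q:
  layer 1 (fractured sandstone): t_1 = 6.04 × 0.14 / 4.978e-06 = 1.699e+05 d
  layer 2 (clay): t_2 = 3.98 × 0.07 / 4.978e-06 = 55965 d
  layer 3 (fine sand): t_3 = 6.64 × 0.25 / 4.978e-06 = 3.335e+05 d
Total t = Σ t_i = 5.593e+05 days = 1531 years.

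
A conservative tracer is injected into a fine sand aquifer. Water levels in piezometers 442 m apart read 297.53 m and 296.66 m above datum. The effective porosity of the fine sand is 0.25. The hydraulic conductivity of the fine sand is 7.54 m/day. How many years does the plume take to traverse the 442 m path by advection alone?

20.4

Hydraulic gradient i = (297.53 − 296.66) / 442 = 0.87 / 442 = 0.001968.
Darcy flux q = K · i = 7.540 × 0.001968 = 0.01484 m/day.
Seepage velocity v = q / n_e = 0.01484 / 0.25 = 0.05936 m/day.
Travel time t = L / v = 442 / 0.05936 = 7446 days = 20.38 years.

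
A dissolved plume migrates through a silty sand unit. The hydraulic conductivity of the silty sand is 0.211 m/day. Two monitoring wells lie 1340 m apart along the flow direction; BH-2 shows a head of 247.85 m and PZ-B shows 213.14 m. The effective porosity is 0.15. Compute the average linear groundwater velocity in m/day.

0.0364

Hydraulic gradient i = (247.85 − 213.14) / 1340 = 34.71 / 1340 = 0.02590.
Darcy flux q = K · i = 0.2110 × 0.02590 = 0.005466 m/day.
Seepage velocity v = q / n_e = 0.005466 / 0.15 = 0.03644 m/day.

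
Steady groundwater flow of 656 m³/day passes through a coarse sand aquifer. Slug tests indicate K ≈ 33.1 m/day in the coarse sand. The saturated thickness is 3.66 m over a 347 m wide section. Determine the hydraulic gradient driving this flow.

Cross-sectional area A = 347 × 3.66 = 1270 m².
From Q = K·A·i, i = Q / (K·A) = 656 / (33.10 × 1270) = 0.01561.

0.0156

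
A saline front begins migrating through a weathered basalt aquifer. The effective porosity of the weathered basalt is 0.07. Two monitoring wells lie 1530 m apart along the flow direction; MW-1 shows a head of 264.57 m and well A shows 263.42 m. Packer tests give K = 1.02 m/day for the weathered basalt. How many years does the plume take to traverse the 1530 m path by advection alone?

Hydraulic gradient i = (264.57 − 263.42) / 1530 = 1.15 / 1530 = 0.0007516.
Darcy flux q = K · i = 1.020 × 0.0007516 = 0.0007667 m/day.
Seepage velocity v = q / n_e = 0.0007667 / 0.07 = 0.01095 m/day.
Travel time t = L / v = 1530 / 0.01095 = 1.397e+05 days = 382.5 years.

382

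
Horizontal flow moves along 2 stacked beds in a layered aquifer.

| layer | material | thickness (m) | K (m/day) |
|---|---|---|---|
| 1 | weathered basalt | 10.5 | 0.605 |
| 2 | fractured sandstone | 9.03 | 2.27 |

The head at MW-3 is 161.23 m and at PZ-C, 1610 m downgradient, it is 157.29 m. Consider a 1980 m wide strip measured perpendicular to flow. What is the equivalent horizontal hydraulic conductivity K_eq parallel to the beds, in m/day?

1.37

Flow is parallel to layering, so each bed carries its own Darcy discharge and the transmissivities add.
Σ(K_i·b_i) = 0.605×10.5 + 2.27×9.03 = 26.85 m²/day.
Total thickness b = 19.53 m, so K_eq = Σ(K_i·b_i)/b = 1.375 m/day.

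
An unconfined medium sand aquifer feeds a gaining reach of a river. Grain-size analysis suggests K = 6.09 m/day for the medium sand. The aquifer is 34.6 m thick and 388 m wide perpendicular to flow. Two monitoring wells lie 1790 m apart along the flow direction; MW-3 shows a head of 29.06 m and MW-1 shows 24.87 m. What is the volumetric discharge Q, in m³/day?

191

Cross-sectional area A = 388 × 34.6 = 13425 m².
Hydraulic gradient i = (29.06 − 24.87) / 1790 = 4.19 / 1790 = 0.002341.
Darcy's law: Q = K · A · i = 6.090 × 13425 × 0.002341 = 191.4 m³/day.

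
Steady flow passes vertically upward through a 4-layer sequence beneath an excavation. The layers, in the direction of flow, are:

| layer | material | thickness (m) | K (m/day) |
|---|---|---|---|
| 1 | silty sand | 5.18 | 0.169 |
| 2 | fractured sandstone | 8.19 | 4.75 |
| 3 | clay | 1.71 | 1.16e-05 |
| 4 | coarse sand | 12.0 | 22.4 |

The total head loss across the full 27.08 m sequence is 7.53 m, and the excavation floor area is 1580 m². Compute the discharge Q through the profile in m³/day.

Flow is perpendicular to layering, so the layers act in series and the equivalent K is the thickness-weighted harmonic mean.
Total thickness L = 5.18 + 8.19 + 1.71 + 12.0 = 27.08 m.
Σ(b_i/K_i) = 5.18/0.169 + 8.19/4.75 + 1.71/1.16e-05 + 12.0/22.4 = 1.474e+05 d.
K_eq = L / Σ(b_i/K_i) = 27.08 / 1.474e+05 = 0.0001837 m/day.
Q = K_eq · A · (Δh/L) = 0.0001837 × 1580 × (7.53/27.08) = 0.08069 m³/day.

0.0807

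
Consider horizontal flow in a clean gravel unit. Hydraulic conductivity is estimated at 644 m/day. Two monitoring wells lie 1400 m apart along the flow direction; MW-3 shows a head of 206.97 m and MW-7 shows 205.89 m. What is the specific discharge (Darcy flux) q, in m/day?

Hydraulic gradient i = (206.97 − 205.89) / 1400 = 1.08 / 1400 = 0.0007714.
Specific discharge q = K · i = 644.0 × 0.0007714 = 0.4968 m/day.

0.497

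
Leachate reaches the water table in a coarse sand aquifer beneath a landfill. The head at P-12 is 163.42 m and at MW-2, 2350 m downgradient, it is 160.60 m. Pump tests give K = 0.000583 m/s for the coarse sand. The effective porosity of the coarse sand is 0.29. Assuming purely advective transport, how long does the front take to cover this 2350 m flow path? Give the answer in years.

30.9

Convert K: 0.000583 m/s × 86400 = 50.37 m/day.
Hydraulic gradient i = (163.42 − 160.60) / 2350 = 2.82 / 2350 = 0.001200.
Darcy flux q = K · i = 50.37 × 0.001200 = 0.06045 m/day.
Seepage velocity v = q / n_e = 0.06045 / 0.29 = 0.2084 m/day.
Travel time t = L / v = 2350 / 0.2084 = 11275 days = 30.87 years.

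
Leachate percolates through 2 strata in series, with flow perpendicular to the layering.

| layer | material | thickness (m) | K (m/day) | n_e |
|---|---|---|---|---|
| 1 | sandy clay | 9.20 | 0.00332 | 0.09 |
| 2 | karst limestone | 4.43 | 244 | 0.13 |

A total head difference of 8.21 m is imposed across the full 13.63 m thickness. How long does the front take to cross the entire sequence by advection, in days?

474

With flow normal to the layers, continuity requires the same specific discharge q through every layer.
Σ(b_i/K_i) = 9.20/0.00332 + 4.43/244 = 2771 d.
q = Δh / Σ(b_i/K_i) = 8.21 / 2771 = 0.002963 m/day.
In each layer the seepage velocity is v_i = q/n_i, so the layer transit time is t_i = b_i·n_i / q:
  layer 1 (sandy clay): t_1 = 9.20 × 0.09 / 0.002963 = 279.5 d
  layer 2 (karst limestone): t_2 = 4.43 × 0.13 / 0.002963 = 194.4 d
Total t = Σ t_i = 473.9 days.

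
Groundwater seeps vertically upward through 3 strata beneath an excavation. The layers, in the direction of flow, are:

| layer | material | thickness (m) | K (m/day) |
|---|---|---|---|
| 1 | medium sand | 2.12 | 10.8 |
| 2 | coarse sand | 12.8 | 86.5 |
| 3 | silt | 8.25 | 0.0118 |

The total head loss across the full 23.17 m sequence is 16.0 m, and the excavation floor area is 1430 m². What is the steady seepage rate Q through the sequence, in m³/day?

32.7

Flow is perpendicular to layering, so the layers act in series and the equivalent K is the thickness-weighted harmonic mean.
Total thickness L = 2.12 + 12.8 + 8.25 = 23.17 m.
Σ(b_i/K_i) = 2.12/10.8 + 12.8/86.5 + 8.25/0.0118 = 699.5 d.
K_eq = L / Σ(b_i/K_i) = 23.17 / 699.5 = 0.03312 m/day.
Q = K_eq · A · (Δh/L) = 0.03312 × 1430 × (16.0/23.17) = 32.71 m³/day.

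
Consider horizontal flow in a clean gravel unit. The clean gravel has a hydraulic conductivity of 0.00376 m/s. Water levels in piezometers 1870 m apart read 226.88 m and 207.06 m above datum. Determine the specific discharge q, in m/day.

3.44

Convert K: 0.00376 m/s × 86400 = 324.9 m/day.
Hydraulic gradient i = (226.88 − 207.06) / 1870 = 19.82 / 1870 = 0.01060.
Specific discharge q = K · i = 324.9 × 0.01060 = 3.443 m/day.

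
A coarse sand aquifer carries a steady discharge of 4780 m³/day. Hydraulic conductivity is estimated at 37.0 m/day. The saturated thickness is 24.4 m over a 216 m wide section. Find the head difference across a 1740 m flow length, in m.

Cross-sectional area A = 216 × 24.4 = 5270 m².
From Q = K·A·i, i = Q / (K·A) = 4780 / (37.00 × 5270) = 0.02451.
Head loss Δh = i · L = 0.02451 × 1740 = 42.65 m.

42.7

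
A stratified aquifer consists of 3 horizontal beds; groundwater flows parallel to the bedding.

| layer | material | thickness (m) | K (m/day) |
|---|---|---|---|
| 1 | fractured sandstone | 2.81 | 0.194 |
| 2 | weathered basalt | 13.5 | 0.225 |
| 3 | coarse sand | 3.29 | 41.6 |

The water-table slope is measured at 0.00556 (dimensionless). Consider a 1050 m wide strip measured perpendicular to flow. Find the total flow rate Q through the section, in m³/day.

Flow is parallel to layering, so each bed carries its own Darcy discharge and the transmissivities add.
Σ(K_i·b_i) = 0.194×2.81 + 0.225×13.5 + 41.6×3.29 = 140.4 m²/day.
Hydraulic gradient i = 0.00556.
Q = Σ(K_i·b_i) · W · i = 140.4 × 1050 × 0.005560 = 819.9 m³/day.

820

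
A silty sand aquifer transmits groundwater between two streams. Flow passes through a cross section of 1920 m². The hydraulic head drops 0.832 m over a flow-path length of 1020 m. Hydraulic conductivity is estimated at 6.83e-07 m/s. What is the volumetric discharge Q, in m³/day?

0.0924

Convert K: 6.83e-07 m/s × 86400 = 0.05901 m/day.
Hydraulic gradient i = Δh / L = 0.832 / 1020 = 0.0008157.
Darcy's law: Q = K · A · i = 0.05901 × 1920 × 0.0008157 = 0.09242 m³/day.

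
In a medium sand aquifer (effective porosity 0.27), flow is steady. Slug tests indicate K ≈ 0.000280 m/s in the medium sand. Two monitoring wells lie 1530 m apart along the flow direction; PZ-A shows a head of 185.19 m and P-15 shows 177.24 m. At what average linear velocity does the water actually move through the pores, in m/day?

0.466

Convert K: 0.000280 m/s × 86400 = 24.19 m/day.
Hydraulic gradient i = (185.19 − 177.24) / 1530 = 7.95 / 1530 = 0.005196.
Darcy flux q = K · i = 24.19 × 0.005196 = 0.1257 m/day.
Seepage velocity v = q / n_e = 0.1257 / 0.27 = 0.4656 m/day.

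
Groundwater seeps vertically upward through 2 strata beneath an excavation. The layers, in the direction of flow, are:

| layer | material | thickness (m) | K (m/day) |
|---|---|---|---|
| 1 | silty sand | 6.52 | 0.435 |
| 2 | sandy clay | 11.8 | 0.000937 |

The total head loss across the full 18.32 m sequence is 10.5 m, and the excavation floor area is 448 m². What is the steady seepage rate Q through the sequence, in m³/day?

0.373

Flow is perpendicular to layering, so the layers act in series and the equivalent K is the thickness-weighted harmonic mean.
Total thickness L = 6.52 + 11.8 = 18.32 m.
Σ(b_i/K_i) = 6.52/0.435 + 11.8/0.000937 = 12608 d.
K_eq = L / Σ(b_i/K_i) = 18.32 / 12608 = 0.001453 m/day.
Q = K_eq · A · (Δh/L) = 0.001453 × 448 × (10.5/18.32) = 0.3731 m³/day.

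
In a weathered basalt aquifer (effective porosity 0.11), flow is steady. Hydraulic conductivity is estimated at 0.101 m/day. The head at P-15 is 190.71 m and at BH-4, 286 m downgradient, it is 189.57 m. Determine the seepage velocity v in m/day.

0.00366

Hydraulic gradient i = (190.71 − 189.57) / 286 = 1.14 / 286 = 0.003986.
Darcy flux q = K · i = 0.1010 × 0.003986 = 0.0004026 m/day.
Seepage velocity v = q / n_e = 0.0004026 / 0.11 = 0.003660 m/day.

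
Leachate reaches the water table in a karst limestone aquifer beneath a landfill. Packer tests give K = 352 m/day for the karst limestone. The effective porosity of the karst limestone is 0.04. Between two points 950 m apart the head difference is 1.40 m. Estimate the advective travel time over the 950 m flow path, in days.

73.3

Hydraulic gradient i = Δh / L = 1.40 / 950 = 0.001474.
Darcy flux q = K · i = 352.0 × 0.001474 = 0.5187 m/day.
Seepage velocity v = q / n_e = 0.5187 / 0.04 = 12.97 m/day.
Travel time t = L / v = 950 / 12.97 = 73.25 days.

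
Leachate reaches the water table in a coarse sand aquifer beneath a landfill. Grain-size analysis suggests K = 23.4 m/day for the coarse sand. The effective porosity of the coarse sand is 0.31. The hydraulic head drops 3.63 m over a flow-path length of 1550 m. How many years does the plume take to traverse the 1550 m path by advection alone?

24.0

Hydraulic gradient i = Δh / L = 3.63 / 1550 = 0.002342.
Darcy flux q = K · i = 23.40 × 0.002342 = 0.05480 m/day.
Seepage velocity v = q / n_e = 0.05480 / 0.31 = 0.1768 m/day.
Travel time t = L / v = 1550 / 0.1768 = 8768 days = 24.01 years.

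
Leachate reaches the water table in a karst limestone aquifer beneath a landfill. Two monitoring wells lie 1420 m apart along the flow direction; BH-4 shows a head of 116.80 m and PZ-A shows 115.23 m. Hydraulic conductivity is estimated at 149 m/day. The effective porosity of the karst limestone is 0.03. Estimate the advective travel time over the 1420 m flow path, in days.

Hydraulic gradient i = (116.80 − 115.23) / 1420 = 1.57 / 1420 = 0.001106.
Darcy flux q = K · i = 149.0 × 0.001106 = 0.1647 m/day.
Seepage velocity v = q / n_e = 0.1647 / 0.03 = 5.491 m/day.
Travel time t = L / v = 1420 / 5.491 = 258.6 days.

259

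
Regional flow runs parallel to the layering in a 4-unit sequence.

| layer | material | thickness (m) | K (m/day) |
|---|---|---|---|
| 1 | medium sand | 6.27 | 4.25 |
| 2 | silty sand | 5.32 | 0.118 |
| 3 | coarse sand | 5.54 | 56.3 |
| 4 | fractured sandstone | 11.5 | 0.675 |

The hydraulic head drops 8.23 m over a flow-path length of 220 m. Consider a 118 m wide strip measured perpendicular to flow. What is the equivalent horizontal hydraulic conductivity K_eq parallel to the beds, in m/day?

12.1

Flow is parallel to layering, so each bed carries its own Darcy discharge and the transmissivities add.
Σ(K_i·b_i) = 4.25×6.27 + 0.118×5.32 + 56.3×5.54 + 0.675×11.5 = 346.9 m²/day.
Total thickness b = 28.63 m, so K_eq = Σ(K_i·b_i)/b = 12.12 m/day.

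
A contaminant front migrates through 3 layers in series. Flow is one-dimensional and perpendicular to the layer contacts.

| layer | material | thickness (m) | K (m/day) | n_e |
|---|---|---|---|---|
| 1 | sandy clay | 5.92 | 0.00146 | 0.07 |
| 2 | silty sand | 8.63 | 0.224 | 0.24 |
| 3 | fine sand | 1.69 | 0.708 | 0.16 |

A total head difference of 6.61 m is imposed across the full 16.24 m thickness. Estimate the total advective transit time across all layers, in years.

With flow normal to the layers, continuity requires the same specific discharge q through every layer.
Σ(b_i/K_i) = 5.92/0.00146 + 8.63/0.224 + 1.69/0.708 = 4096 d.
q = Δh / Σ(b_i/K_i) = 6.61 / 4096 = 0.001614 m/day.
In each layer the seepage velocity is v_i = q/n_i, so the layer transit time is t_i = b_i·n_i / q:
  layer 1 (sandy clay): t_1 = 5.92 × 0.07 / 0.001614 = 256.8 d
  layer 2 (silty sand): t_2 = 8.63 × 0.24 / 0.001614 = 1283 d
  layer 3 (fine sand): t_3 = 1.69 × 0.16 / 0.001614 = 167.5 d
Total t = Σ t_i = 1708 days = 4.675 years.

4.68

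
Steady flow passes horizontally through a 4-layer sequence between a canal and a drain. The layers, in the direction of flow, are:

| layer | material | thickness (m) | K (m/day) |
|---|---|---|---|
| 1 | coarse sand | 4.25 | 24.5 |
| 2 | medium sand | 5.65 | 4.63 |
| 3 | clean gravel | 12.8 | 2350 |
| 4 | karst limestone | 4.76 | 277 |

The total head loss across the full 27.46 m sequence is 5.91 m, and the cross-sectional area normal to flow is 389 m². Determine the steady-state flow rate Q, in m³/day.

Flow is perpendicular to layering, so the layers act in series and the equivalent K is the thickness-weighted harmonic mean.
Total thickness L = 4.25 + 5.65 + 12.8 + 4.76 = 27.46 m.
Σ(b_i/K_i) = 4.25/24.5 + 5.65/4.63 + 12.8/2350 + 4.76/277 = 1.416 d.
K_eq = L / Σ(b_i/K_i) = 27.46 / 1.416 = 19.39 m/day.
Q = K_eq · A · (Δh/L) = 19.39 × 389 × (5.91/27.46) = 1623 m³/day.

1620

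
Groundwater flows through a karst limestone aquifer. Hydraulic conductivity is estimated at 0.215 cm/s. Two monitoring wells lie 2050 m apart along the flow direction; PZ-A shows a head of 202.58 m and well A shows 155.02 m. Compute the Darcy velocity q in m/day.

4.31

Convert K: 0.215 cm/s × 864 = 185.8 m/day.
Hydraulic gradient i = (202.58 − 155.02) / 2050 = 47.56 / 2050 = 0.02320.
Specific discharge q = K · i = 185.8 × 0.02320 = 4.310 m/day.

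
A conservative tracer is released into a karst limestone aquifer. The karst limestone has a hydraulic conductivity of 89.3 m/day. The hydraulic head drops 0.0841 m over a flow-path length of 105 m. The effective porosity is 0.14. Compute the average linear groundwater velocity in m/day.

Hydraulic gradient i = Δh / L = 0.0841 / 105 = 0.0008010.
Darcy flux q = K · i = 89.30 × 0.0008010 = 0.07153 m/day.
Seepage velocity v = q / n_e = 0.07153 / 0.14 = 0.5109 m/day.

0.511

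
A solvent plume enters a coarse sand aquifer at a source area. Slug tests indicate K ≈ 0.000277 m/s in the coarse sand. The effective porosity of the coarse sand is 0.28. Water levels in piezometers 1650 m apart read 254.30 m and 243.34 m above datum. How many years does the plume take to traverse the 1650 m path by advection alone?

7.96

Convert K: 0.000277 m/s × 86400 = 23.93 m/day.
Hydraulic gradient i = (254.30 − 243.34) / 1650 = 10.96 / 1650 = 0.006642.
Darcy flux q = K · i = 23.93 × 0.006642 = 0.1590 m/day.
Seepage velocity v = q / n_e = 0.1590 / 0.28 = 0.5678 m/day.
Travel time t = L / v = 1650 / 0.5678 = 2906 days = 7.957 years.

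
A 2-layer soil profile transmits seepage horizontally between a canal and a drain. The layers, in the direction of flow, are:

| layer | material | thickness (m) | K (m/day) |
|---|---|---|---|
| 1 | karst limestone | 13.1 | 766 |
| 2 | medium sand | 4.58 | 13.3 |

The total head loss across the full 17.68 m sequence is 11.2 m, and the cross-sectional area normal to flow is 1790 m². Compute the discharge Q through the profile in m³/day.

55500

Flow is perpendicular to layering, so the layers act in series and the equivalent K is the thickness-weighted harmonic mean.
Total thickness L = 13.1 + 4.58 = 17.68 m.
Σ(b_i/K_i) = 13.1/766 + 4.58/13.3 = 0.3615 d.
K_eq = L / Σ(b_i/K_i) = 17.68 / 0.3615 = 48.91 m/day.
Q = K_eq · A · (Δh/L) = 48.91 × 1790 × (11.2/17.68) = 55464 m³/day.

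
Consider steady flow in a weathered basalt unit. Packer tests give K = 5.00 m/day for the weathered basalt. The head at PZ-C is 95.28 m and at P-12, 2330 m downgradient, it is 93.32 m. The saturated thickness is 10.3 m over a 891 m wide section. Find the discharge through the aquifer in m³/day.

Cross-sectional area A = 891 × 10.3 = 9177 m².
Hydraulic gradient i = (95.28 − 93.32) / 2330 = 1.96 / 2330 = 0.0008412.
Darcy's law: Q = K · A · i = 5.000 × 9177 × 0.0008412 = 38.60 m³/day.

38.6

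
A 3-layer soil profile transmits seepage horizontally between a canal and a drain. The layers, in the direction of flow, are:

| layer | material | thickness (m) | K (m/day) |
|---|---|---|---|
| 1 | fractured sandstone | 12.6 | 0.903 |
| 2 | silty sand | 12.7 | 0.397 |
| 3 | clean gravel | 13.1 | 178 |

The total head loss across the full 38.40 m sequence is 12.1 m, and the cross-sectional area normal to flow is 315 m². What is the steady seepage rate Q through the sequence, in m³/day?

82.8

Flow is perpendicular to layering, so the layers act in series and the equivalent K is the thickness-weighted harmonic mean.
Total thickness L = 12.6 + 12.7 + 13.1 = 38.40 m.
Σ(b_i/K_i) = 12.6/0.903 + 12.7/0.397 + 13.1/178 = 46.02 d.
K_eq = L / Σ(b_i/K_i) = 38.40 / 46.02 = 0.8345 m/day.
Q = K_eq · A · (Δh/L) = 0.8345 × 315 × (12.1/38.40) = 82.83 m³/day.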